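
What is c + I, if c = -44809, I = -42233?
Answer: -87042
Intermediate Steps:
c + I = -44809 - 42233 = -87042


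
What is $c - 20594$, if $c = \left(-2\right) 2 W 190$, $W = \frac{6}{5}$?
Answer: $-21506$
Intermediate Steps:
$W = \frac{6}{5}$ ($W = 6 \cdot \frac{1}{5} = \frac{6}{5} \approx 1.2$)
$c = -912$ ($c = \left(-2\right) 2 \cdot \frac{6}{5} \cdot 190 = \left(-4\right) \frac{6}{5} \cdot 190 = \left(- \frac{24}{5}\right) 190 = -912$)
$c - 20594 = -912 - 20594 = -21506$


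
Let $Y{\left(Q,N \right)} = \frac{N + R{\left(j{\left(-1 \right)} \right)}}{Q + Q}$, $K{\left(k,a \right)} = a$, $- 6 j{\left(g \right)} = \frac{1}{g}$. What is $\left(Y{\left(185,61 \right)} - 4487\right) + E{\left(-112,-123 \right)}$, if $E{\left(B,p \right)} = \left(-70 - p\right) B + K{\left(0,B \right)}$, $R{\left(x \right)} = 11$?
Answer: $- \frac{1948939}{185} \approx -10535.0$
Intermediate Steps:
$j{\left(g \right)} = - \frac{1}{6 g}$
$Y{\left(Q,N \right)} = \frac{11 + N}{2 Q}$ ($Y{\left(Q,N \right)} = \frac{N + 11}{Q + Q} = \frac{11 + N}{2 Q}$)
$E{\left(B,p \right)} = B + B \left(-70 - p\right)$ ($E{\left(B,p \right)} = \left(-70 - p\right) B + B = B \left(-70 - p\right) + B = B + B \left(-70 - p\right)$)
$\left(Y{\left(185,61 \right)} - 4487\right) + E{\left(-112,-123 \right)} = \left(\frac{11 + 61}{2 \cdot 185} - 4487\right) - 112 \left(-69 - -123\right) = \left(\frac{1}{2} \cdot \frac{1}{185} \cdot 72 - 4487\right) - 112 \left(-69 + 123\right) = \left(\frac{36}{185} - 4487\right) - 6048 = - \frac{830059}{185} - 6048 = - \frac{1948939}{185}$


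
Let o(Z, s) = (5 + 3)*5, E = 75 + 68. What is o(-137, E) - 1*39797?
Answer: -39757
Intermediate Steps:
E = 143
o(Z, s) = 40 (o(Z, s) = 8*5 = 40)
o(-137, E) - 1*39797 = 40 - 1*39797 = 40 - 39797 = -39757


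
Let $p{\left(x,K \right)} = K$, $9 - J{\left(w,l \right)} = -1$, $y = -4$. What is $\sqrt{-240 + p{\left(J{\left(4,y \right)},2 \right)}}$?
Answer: $i \sqrt{238} \approx 15.427 i$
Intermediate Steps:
$J{\left(w,l \right)} = 10$ ($J{\left(w,l \right)} = 9 - -1 = 9 + 1 = 10$)
$\sqrt{-240 + p{\left(J{\left(4,y \right)},2 \right)}} = \sqrt{-240 + 2} = \sqrt{-238} = i \sqrt{238}$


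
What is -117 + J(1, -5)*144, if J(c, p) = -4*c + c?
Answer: -549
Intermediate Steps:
J(c, p) = -3*c
-117 + J(1, -5)*144 = -117 - 3*1*144 = -117 - 3*144 = -117 - 432 = -549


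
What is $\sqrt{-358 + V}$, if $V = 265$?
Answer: $i \sqrt{93} \approx 9.6436 i$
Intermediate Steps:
$\sqrt{-358 + V} = \sqrt{-358 + 265} = \sqrt{-93} = i \sqrt{93}$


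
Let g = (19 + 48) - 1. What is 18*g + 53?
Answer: 1241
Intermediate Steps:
g = 66 (g = 67 - 1 = 66)
18*g + 53 = 18*66 + 53 = 1188 + 53 = 1241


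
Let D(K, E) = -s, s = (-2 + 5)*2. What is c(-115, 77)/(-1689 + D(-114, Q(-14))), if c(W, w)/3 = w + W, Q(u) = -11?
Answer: 38/565 ≈ 0.067257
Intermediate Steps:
s = 6 (s = 3*2 = 6)
D(K, E) = -6 (D(K, E) = -1*6 = -6)
c(W, w) = 3*W + 3*w (c(W, w) = 3*(w + W) = 3*(W + w) = 3*W + 3*w)
c(-115, 77)/(-1689 + D(-114, Q(-14))) = (3*(-115) + 3*77)/(-1689 - 6) = (-345 + 231)/(-1695) = -114*(-1/1695) = 38/565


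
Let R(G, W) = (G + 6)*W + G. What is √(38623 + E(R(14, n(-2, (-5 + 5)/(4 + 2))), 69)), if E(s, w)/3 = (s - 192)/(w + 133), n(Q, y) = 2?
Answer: 2*√98493079/101 ≈ 196.52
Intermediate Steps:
R(G, W) = G + W*(6 + G) (R(G, W) = (6 + G)*W + G = W*(6 + G) + G = G + W*(6 + G))
E(s, w) = 3*(-192 + s)/(133 + w) (E(s, w) = 3*((s - 192)/(w + 133)) = 3*((-192 + s)/(133 + w)) = 3*(-192 + s)/(133 + w))
√(38623 + E(R(14, n(-2, (-5 + 5)/(4 + 2))), 69)) = √(38623 + 3*(-192 + (14 + 6*2 + 14*2))/(133 + 69)) = √(38623 + 3*(-192 + (14 + 12 + 28))/202) = √(38623 + 3*(1/202)*(-192 + 54)) = √(38623 + 3*(1/202)*(-138)) = √(38623 - 207/101) = √(3900716/101) = 2*√98493079/101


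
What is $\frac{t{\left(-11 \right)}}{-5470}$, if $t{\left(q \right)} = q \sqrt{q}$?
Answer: $\frac{11 i \sqrt{11}}{5470} \approx 0.0066696 i$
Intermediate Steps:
$t{\left(q \right)} = q^{\frac{3}{2}}$
$\frac{t{\left(-11 \right)}}{-5470} = \frac{\left(-11\right)^{\frac{3}{2}}}{-5470} = - 11 i \sqrt{11} \left(- \frac{1}{5470}\right) = \frac{11 i \sqrt{11}}{5470}$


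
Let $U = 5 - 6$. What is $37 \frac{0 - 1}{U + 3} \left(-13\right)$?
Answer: $\frac{481}{2} \approx 240.5$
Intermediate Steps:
$U = -1$ ($U = 5 - 6 = -1$)
$37 \frac{0 - 1}{U + 3} \left(-13\right) = 37 \frac{0 - 1}{-1 + 3} \left(-13\right) = 37 \frac{0 - 1}{2} \left(-13\right) = 37 \left(\left(-1\right) \frac{1}{2}\right) \left(-13\right) = 37 \left(- \frac{1}{2}\right) \left(-13\right) = \left(- \frac{37}{2}\right) \left(-13\right) = \frac{481}{2}$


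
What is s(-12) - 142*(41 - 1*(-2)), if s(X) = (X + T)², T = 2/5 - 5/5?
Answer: -148681/25 ≈ -5947.2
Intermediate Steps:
T = -⅗ (T = 2*(⅕) - 5*⅕ = ⅖ - 1 = -⅗ ≈ -0.60000)
s(X) = (-⅗ + X)² (s(X) = (X - ⅗)² = (-⅗ + X)²)
s(-12) - 142*(41 - 1*(-2)) = (-3 + 5*(-12))²/25 - 142*(41 - 1*(-2)) = (-3 - 60)²/25 - 142*(41 + 2) = (1/25)*(-63)² - 142*43 = (1/25)*3969 - 6106 = 3969/25 - 6106 = -148681/25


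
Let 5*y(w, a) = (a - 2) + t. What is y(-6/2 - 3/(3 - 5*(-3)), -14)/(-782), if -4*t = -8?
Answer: 7/1955 ≈ 0.0035806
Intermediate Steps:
t = 2 (t = -¼*(-8) = 2)
y(w, a) = a/5 (y(w, a) = ((a - 2) + 2)/5 = ((-2 + a) + 2)/5 = a/5)
y(-6/2 - 3/(3 - 5*(-3)), -14)/(-782) = ((⅕)*(-14))/(-782) = -14/5*(-1/782) = 7/1955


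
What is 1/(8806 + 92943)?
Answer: 1/101749 ≈ 9.8281e-6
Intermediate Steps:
1/(8806 + 92943) = 1/101749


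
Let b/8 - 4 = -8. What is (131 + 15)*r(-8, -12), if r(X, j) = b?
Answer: -4672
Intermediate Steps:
b = -32 (b = 32 + 8*(-8) = 32 - 64 = -32)
r(X, j) = -32
(131 + 15)*r(-8, -12) = (131 + 15)*(-32) = 146*(-32) = -4672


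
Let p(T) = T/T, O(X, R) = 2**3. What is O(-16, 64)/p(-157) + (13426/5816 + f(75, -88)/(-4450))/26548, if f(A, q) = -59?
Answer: 1374203217411/171773524400 ≈ 8.0001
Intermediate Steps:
O(X, R) = 8
p(T) = 1
O(-16, 64)/p(-157) + (13426/5816 + f(75, -88)/(-4450))/26548 = 8/1 + (13426/5816 - 59/(-4450))/26548 = 8*1 + (13426*(1/5816) - 59*(-1/4450))*(1/26548) = 8 + (6713/2908 + 59/4450)*(1/26548) = 8 + (15022211/6470300)*(1/26548) = 8 + 15022211/171773524400 = 1374203217411/171773524400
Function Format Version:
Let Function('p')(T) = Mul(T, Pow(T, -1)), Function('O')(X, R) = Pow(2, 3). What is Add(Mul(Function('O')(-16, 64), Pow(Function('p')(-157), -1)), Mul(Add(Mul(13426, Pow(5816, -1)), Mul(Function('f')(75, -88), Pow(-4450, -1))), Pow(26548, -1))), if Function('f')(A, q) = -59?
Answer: Rational(1374203217411, 171773524400) ≈ 8.0001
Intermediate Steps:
Function('O')(X, R) = 8
Function('p')(T) = 1
Add(Mul(Function('O')(-16, 64), Pow(Function('p')(-157), -1)), Mul(Add(Mul(13426, Pow(5816, -1)), Mul(Function('f')(75, -88), Pow(-4450, -1))), Pow(26548, -1))) = Add(Mul(8, Pow(1, -1)), Mul(Add(Mul(13426, Pow(5816, -1)), Mul(-59, Pow(-4450, -1))), Pow(26548, -1))) = Add(Mul(8, 1), Mul(Add(Mul(13426, Rational(1, 5816)), Mul(-59, Rational(-1, 4450))), Rational(1, 26548))) = Add(8, Mul(Add(Rational(6713, 2908), Rational(59, 4450)), Rational(1, 26548))) = Add(8, Mul(Rational(15022211, 6470300), Rational(1, 26548))) = Add(8, Rational(15022211, 171773524400)) = Rational(1374203217411, 171773524400)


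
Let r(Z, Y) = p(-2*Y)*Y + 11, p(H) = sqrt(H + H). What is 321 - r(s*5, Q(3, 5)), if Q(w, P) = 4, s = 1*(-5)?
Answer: 310 - 16*I ≈ 310.0 - 16.0*I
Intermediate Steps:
s = -5
p(H) = sqrt(2)*sqrt(H) (p(H) = sqrt(2*H) = sqrt(2)*sqrt(H))
r(Z, Y) = 11 + 2*Y*sqrt(-Y) (r(Z, Y) = (sqrt(2)*sqrt(-2*Y))*Y + 11 = (sqrt(2)*(sqrt(2)*sqrt(-Y)))*Y + 11 = (2*sqrt(-Y))*Y + 11 = 2*Y*sqrt(-Y) + 11 = 11 + 2*Y*sqrt(-Y))
321 - r(s*5, Q(3, 5)) = 321 - (11 - 2*(-8*I)) = 321 - (11 - (-16)*I) = 321 - (11 + 16*I) = 321 + (-11 - 16*I) = 310 - 16*I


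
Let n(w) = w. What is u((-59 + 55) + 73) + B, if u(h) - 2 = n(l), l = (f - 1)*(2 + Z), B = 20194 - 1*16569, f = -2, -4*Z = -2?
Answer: 7239/2 ≈ 3619.5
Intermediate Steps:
Z = ½ (Z = -¼*(-2) = ½ ≈ 0.50000)
B = 3625 (B = 20194 - 16569 = 3625)
l = -15/2 (l = (-2 - 1)*(2 + ½) = -3*5/2 = -15/2 ≈ -7.5000)
u(h) = -11/2 (u(h) = 2 - 15/2 = -11/2)
u((-59 + 55) + 73) + B = -11/2 + 3625 = 7239/2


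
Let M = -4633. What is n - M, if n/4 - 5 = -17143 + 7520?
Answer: -33839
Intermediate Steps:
n = -38472 (n = 20 + 4*(-17143 + 7520) = 20 + 4*(-9623) = 20 - 38492 = -38472)
n - M = -38472 - 1*(-4633) = -38472 + 4633 = -33839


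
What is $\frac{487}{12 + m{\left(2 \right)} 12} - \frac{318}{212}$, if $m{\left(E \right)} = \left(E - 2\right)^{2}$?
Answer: $\frac{469}{12} \approx 39.083$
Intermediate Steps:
$m{\left(E \right)} = \left(-2 + E\right)^{2}$
$\frac{487}{12 + m{\left(2 \right)} 12} - \frac{318}{212} = \frac{487}{12 + \left(-2 + 2\right)^{2} \cdot 12} - \frac{318}{212} = \frac{487}{12 + 0^{2} \cdot 12} - \frac{3}{2} = \frac{487}{12 + 0 \cdot 12} - \frac{3}{2} = \frac{487}{12 + 0} - \frac{3}{2} = \frac{487}{12} - \frac{3}{2} = \frac{469}{12}$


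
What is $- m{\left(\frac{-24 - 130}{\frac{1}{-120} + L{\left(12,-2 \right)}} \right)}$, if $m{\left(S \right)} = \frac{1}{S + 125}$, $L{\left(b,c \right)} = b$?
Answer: $- \frac{1439}{161395} \approx -0.008916$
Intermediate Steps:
$m{\left(S \right)} = \frac{1}{125 + S}$
$- m{\left(\frac{-24 - 130}{\frac{1}{-120} + L{\left(12,-2 \right)}} \right)} = - \frac{1}{125 + \frac{-24 - 130}{\frac{1}{-120} + 12}} = - \frac{1}{125 - \frac{154}{- \frac{1}{120} + 12}} = - \frac{1}{125 - \frac{154}{\frac{1439}{120}}} = - \frac{1}{125 - \frac{18480}{1439}} = - \frac{1}{\frac{161395}{1439}} = \left(-1\right) \frac{1439}{161395} = - \frac{1439}{161395}$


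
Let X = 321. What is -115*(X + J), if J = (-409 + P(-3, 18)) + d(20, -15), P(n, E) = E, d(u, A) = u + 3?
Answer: 5405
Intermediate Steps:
d(u, A) = 3 + u
J = -368 (J = (-409 + 18) + (3 + 20) = -391 + 23 = -368)
-115*(X + J) = -115*(321 - 368) = -115*(-47) = 5405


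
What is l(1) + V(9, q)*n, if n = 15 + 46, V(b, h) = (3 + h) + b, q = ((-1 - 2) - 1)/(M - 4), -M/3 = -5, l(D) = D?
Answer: 7819/11 ≈ 710.82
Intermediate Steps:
M = 15 (M = -3*(-5) = 15)
q = -4/11 (q = ((-1 - 2) - 1)/(15 - 4) = (-3 - 1)/11 = -4*1/11 = -4/11 ≈ -0.36364)
V(b, h) = 3 + b + h
n = 61
l(1) + V(9, q)*n = 1 + (3 + 9 - 4/11)*61 = 1 + (128/11)*61 = 1 + 7808/11 = 7819/11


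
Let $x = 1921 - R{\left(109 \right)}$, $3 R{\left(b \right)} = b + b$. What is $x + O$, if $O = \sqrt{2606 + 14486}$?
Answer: $\frac{5545}{3} + 2 \sqrt{4273} \approx 1979.1$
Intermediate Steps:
$R{\left(b \right)} = \frac{2 b}{3}$ ($R{\left(b \right)} = \frac{b + b}{3} = \frac{2 b}{3}$)
$x = \frac{5545}{3}$ ($x = 1921 - \frac{2}{3} \cdot 109 = 1921 - \frac{218}{3} = \frac{5545}{3} \approx 1848.3$)
$O = 2 \sqrt{4273}$ ($O = \sqrt{17092} = 2 \sqrt{4273} \approx 130.74$)
$x + O = \frac{5545}{3} + 2 \sqrt{4273}$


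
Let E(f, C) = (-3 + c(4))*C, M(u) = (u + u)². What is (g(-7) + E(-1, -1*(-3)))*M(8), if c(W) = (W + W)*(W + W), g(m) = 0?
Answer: 46848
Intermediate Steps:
c(W) = 4*W² (c(W) = (2*W)*(2*W) = 4*W²)
M(u) = 4*u² (M(u) = (2*u)² = 4*u²)
E(f, C) = 61*C (E(f, C) = (-3 + 4*4²)*C = (-3 + 4*16)*C = (-3 + 64)*C = 61*C)
(g(-7) + E(-1, -1*(-3)))*M(8) = (0 + 61*(-1*(-3)))*(4*8²) = (0 + 61*3)*(4*64) = (0 + 183)*256 = 183*256 = 46848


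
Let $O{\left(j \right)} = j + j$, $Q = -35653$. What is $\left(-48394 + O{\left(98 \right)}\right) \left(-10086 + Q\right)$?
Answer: $2204528322$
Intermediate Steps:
$O{\left(j \right)} = 2 j$
$\left(-48394 + O{\left(98 \right)}\right) \left(-10086 + Q\right) = \left(-48394 + 2 \cdot 98\right) \left(-10086 - 35653\right) = \left(-48394 + 196\right) \left(-45739\right) = \left(-48198\right) \left(-45739\right) = 2204528322$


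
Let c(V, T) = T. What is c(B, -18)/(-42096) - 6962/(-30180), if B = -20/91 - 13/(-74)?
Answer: 12233983/52935720 ≈ 0.23111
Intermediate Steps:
B = -297/6734 (B = -20*1/91 - 13*(-1/74) = -20/91 + 13/74 = -297/6734 ≈ -0.044105)
c(B, -18)/(-42096) - 6962/(-30180) = -18/(-42096) - 6962/(-30180) = -18*(-1/42096) - 6962*(-1/30180) = 3/7016 + 3481/15090 = 12233983/52935720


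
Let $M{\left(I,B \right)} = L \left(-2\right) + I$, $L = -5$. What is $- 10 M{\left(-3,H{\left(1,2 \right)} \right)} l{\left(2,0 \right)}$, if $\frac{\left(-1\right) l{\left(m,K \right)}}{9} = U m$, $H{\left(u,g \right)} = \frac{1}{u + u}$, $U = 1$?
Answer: $1260$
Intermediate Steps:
$H{\left(u,g \right)} = \frac{1}{2 u}$
$M{\left(I,B \right)} = 10 + I$ ($M{\left(I,B \right)} = \left(-5\right) \left(-2\right) + I = 10 + I$)
$l{\left(m,K \right)} = - 9 m$ ($l{\left(m,K \right)} = - 9 \cdot 1 m = - 9 m$)
$- 10 M{\left(-3,H{\left(1,2 \right)} \right)} l{\left(2,0 \right)} = - 10 \left(10 - 3\right) \left(\left(-9\right) 2\right) = \left(-10\right) 7 \left(-18\right) = \left(-70\right) \left(-18\right) = 1260$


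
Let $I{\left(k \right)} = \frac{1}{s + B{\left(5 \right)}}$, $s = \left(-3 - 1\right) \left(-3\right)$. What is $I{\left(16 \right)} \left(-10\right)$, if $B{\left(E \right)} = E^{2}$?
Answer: $- \frac{10}{37} \approx -0.27027$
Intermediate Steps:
$s = 12$ ($s = \left(-4\right) \left(-3\right) = 12$)
$I{\left(k \right)} = \frac{1}{37}$ ($I{\left(k \right)} = \frac{1}{12 + 5^{2}} = \frac{1}{12 + 25} = \frac{1}{37}$)
$I{\left(16 \right)} \left(-10\right) = \frac{1}{37} \left(-10\right) = - \frac{10}{37}$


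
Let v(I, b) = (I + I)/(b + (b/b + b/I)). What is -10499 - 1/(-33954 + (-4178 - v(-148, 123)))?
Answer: -7297481327351/695064420 ≈ -10499.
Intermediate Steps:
v(I, b) = 2*I/(1 + b + b/I) (v(I, b) = (2*I)/(b + (1 + b/I)) = (2*I)/(1 + b + b/I) = 2*I/(1 + b + b/I))
-10499 - 1/(-33954 + (-4178 - v(-148, 123))) = -10499 - 1/(-33954 + (-4178 - 2*(-148)²/(-148 + 123 - 148*123))) = -10499 - 1/(-33954 + (-4178 - 2*21904/(-148 + 123 - 18204))) = -10499 - 1/(-33954 + (-4178 - 2*21904/(-18229))) = -10499 - 1/(-33954 + (-4178 - 2*21904*(-1)/18229)) = -10499 - 1/(-33954 + (-4178 - 1*(-43808/18229))) = -10499 - 1/(-33954 + (-4178 + 43808/18229)) = -10499 - 1/(-33954 - 76116954/18229) = -10499 - 1/(-695064420/18229) = -10499 - 1*(-18229/695064420) = -10499 + 18229/695064420 = -7297481327351/695064420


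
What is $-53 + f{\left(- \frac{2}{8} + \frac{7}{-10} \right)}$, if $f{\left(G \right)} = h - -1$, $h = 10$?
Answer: $-42$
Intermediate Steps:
$f{\left(G \right)} = 11$ ($f{\left(G \right)} = 10 - -1 = 10 + 1 = 11$)
$-53 + f{\left(- \frac{2}{8} + \frac{7}{-10} \right)} = -53 + 11 = -42$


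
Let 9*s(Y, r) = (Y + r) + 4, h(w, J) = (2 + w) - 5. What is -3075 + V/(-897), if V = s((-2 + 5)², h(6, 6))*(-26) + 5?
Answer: -24824104/8073 ≈ -3075.0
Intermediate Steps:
h(w, J) = -3 + w
s(Y, r) = 4/9 + Y/9 + r/9 (s(Y, r) = ((Y + r) + 4)/9 = (4 + Y + r)/9 = 4/9 + Y/9 + r/9)
V = -371/9 (V = (4/9 + (-2 + 5)²/9 + (-3 + 6)/9)*(-26) + 5 = (4/9 + (⅑)*3² + (⅑)*3)*(-26) + 5 = (4/9 + (⅑)*9 + ⅓)*(-26) + 5 = (4/9 + 1 + ⅓)*(-26) + 5 = (16/9)*(-26) + 5 = -416/9 + 5 = -371/9 ≈ -41.222)
-3075 + V/(-897) = -3075 - 371/9/(-897) = -3075 - 371/9*(-1/897) = -3075 + 371/8073 = -24824104/8073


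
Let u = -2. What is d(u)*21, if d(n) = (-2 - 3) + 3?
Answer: -42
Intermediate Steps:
d(n) = -2 (d(n) = -5 + 3 = -2)
d(u)*21 = -2*21 = -42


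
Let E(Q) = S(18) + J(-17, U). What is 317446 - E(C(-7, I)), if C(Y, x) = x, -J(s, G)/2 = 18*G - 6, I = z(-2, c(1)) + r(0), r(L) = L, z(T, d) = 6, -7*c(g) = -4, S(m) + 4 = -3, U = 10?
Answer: 317801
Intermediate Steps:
S(m) = -7 (S(m) = -4 - 3 = -7)
c(g) = 4/7 (c(g) = -⅐*(-4) = 4/7)
I = 6 (I = 6 + 0 = 6)
J(s, G) = 12 - 36*G (J(s, G) = -2*(18*G - 6) = -2*(-6 + 18*G) = 12 - 36*G)
E(Q) = -355 (E(Q) = -7 + (12 - 36*10) = -7 + (12 - 360) = -7 - 348 = -355)
317446 - E(C(-7, I)) = 317446 - 1*(-355) = 317446 + 355 = 317801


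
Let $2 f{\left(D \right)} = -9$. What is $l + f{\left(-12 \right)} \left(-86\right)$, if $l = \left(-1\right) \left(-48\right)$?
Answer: $435$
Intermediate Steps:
$f{\left(D \right)} = - \frac{9}{2}$ ($f{\left(D \right)} = \frac{1}{2} \left(-9\right) = - \frac{9}{2}$)
$l = 48$
$l + f{\left(-12 \right)} \left(-86\right) = 48 - -387 = 48 + 387 = 435$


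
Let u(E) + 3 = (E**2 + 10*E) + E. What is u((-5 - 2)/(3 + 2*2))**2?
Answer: 169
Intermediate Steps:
u(E) = -3 + E**2 + 11*E (u(E) = -3 + ((E**2 + 10*E) + E) = -3 + (E**2 + 11*E) = -3 + E**2 + 11*E)
u((-5 - 2)/(3 + 2*2))**2 = (-3 + ((-5 - 2)/(3 + 2*2))**2 + 11*((-5 - 2)/(3 + 2*2)))**2 = (-3 + (-7/(3 + 4))**2 + 11*(-7/(3 + 4)))**2 = (-3 + (-7/7)**2 + 11*(-7/7))**2 = (-3 + (-7*1/7)**2 + 11*(-7*1/7))**2 = (-3 + (-1)**2 + 11*(-1))**2 = (-3 + 1 - 11)**2 = (-13)**2 = 169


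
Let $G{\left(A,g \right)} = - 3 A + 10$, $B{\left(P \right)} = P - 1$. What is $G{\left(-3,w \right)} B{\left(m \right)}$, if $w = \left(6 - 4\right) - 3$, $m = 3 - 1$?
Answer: $19$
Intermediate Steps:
$m = 2$ ($m = 3 - 1 = 2$)
$B{\left(P \right)} = -1 + P$
$w = -1$ ($w = 2 - 3 = -1$)
$G{\left(A,g \right)} = 10 - 3 A$
$G{\left(-3,w \right)} B{\left(m \right)} = \left(10 - -9\right) \left(-1 + 2\right) = \left(10 + 9\right) 1 = 19 \cdot 1 = 19$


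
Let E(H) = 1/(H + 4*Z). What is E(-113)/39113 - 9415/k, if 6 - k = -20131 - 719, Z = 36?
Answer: -11415694889/25287962568 ≈ -0.45143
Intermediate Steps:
E(H) = 1/(144 + H) (E(H) = 1/(H + 4*36) = 1/(H + 144) = 1/(144 + H))
k = 20856 (k = 6 - (-20131 - 719) = 6 - 1*(-20850) = 6 + 20850 = 20856)
E(-113)/39113 - 9415/k = 1/((144 - 113)*39113) - 9415/20856 = (1/39113)/31 - 9415*1/20856 = (1/31)*(1/39113) - 9415/20856 = 1/1212503 - 9415/20856 = -11415694889/25287962568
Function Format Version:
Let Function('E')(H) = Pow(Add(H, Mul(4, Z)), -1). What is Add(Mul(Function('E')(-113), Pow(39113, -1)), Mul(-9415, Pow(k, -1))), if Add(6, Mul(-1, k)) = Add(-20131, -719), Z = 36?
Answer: Rational(-11415694889, 25287962568) ≈ -0.45143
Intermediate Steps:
Function('E')(H) = Pow(Add(144, H), -1) (Function('E')(H) = Pow(Add(H, Mul(4, 36)), -1) = Pow(Add(H, 144), -1) = Pow(Add(144, H), -1))
k = 20856 (k = Add(6, Mul(-1, Add(-20131, -719))) = Add(6, Mul(-1, -20850)) = Add(6, 20850) = 20856)
Add(Mul(Function('E')(-113), Pow(39113, -1)), Mul(-9415, Pow(k, -1))) = Add(Mul(Pow(Add(144, -113), -1), Pow(39113, -1)), Mul(-9415, Pow(20856, -1))) = Add(Mul(Pow(31, -1), Rational(1, 39113)), Mul(-9415, Rational(1, 20856))) = Add(Mul(Rational(1, 31), Rational(1, 39113)), Rational(-9415, 20856)) = Add(Rational(1, 1212503), Rational(-9415, 20856)) = Rational(-11415694889, 25287962568)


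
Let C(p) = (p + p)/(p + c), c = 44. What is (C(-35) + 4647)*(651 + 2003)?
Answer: 110812462/9 ≈ 1.2312e+7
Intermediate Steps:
C(p) = 2*p/(44 + p) (C(p) = (p + p)/(p + 44) = (2*p)/(44 + p) = 2*p/(44 + p))
(C(-35) + 4647)*(651 + 2003) = (2*(-35)/(44 - 35) + 4647)*(651 + 2003) = (2*(-35)/9 + 4647)*2654 = (2*(-35)*(⅑) + 4647)*2654 = (-70/9 + 4647)*2654 = (41753/9)*2654 = 110812462/9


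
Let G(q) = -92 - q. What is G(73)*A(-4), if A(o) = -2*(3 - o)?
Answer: 2310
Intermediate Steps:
A(o) = -6 + 2*o
G(73)*A(-4) = (-92 - 1*73)*(-6 + 2*(-4)) = (-92 - 73)*(-6 - 8) = -165*(-14) = 2310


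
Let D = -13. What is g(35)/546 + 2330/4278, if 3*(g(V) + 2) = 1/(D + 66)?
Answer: 33486749/61898382 ≈ 0.54100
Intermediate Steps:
g(V) = -317/159 (g(V) = -2 + 1/(3*(-13 + 66)) = -2 + (⅓)/53 = -2 + (⅓)*(1/53) = -2 + 1/159 = -317/159)
g(35)/546 + 2330/4278 = -317/159/546 + 2330/4278 = -317/159*1/546 + 2330*(1/4278) = -317/86814 + 1165/2139 = 33486749/61898382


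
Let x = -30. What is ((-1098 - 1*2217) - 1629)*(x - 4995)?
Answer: 24843600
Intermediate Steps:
((-1098 - 1*2217) - 1629)*(x - 4995) = ((-1098 - 1*2217) - 1629)*(-30 - 4995) = ((-1098 - 2217) - 1629)*(-5025) = (-3315 - 1629)*(-5025) = -4944*(-5025) = 24843600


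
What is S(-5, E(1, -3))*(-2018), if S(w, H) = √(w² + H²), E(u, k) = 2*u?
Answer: -2018*√29 ≈ -10867.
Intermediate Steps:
S(w, H) = √(H² + w²)
S(-5, E(1, -3))*(-2018) = √((2*1)² + (-5)²)*(-2018) = √(2² + 25)*(-2018) = √(4 + 25)*(-2018) = √29*(-2018) = -2018*√29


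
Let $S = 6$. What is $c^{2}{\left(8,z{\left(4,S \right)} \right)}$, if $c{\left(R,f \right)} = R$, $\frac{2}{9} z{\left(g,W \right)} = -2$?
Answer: $64$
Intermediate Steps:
$z{\left(g,W \right)} = -9$ ($z{\left(g,W \right)} = \frac{9}{2} \left(-2\right) = -9$)
$c^{2}{\left(8,z{\left(4,S \right)} \right)} = 8^{2} = 64$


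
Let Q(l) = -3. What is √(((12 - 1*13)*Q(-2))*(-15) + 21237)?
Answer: 2*√5298 ≈ 145.57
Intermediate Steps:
√(((12 - 1*13)*Q(-2))*(-15) + 21237) = √(((12 - 1*13)*(-3))*(-15) + 21237) = √(((12 - 13)*(-3))*(-15) + 21237) = √(-1*(-3)*(-15) + 21237) = √(3*(-15) + 21237) = √(-45 + 21237) = √21192 = 2*√5298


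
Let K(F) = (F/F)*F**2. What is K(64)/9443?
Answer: 4096/9443 ≈ 0.43376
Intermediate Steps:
K(F) = F**2 (K(F) = 1*F**2 = F**2)
K(64)/9443 = 64**2/9443 = 4096*(1/9443) = 4096/9443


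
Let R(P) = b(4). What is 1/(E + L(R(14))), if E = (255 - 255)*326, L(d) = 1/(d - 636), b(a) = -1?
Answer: -637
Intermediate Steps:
R(P) = -1
L(d) = 1/(-636 + d)
E = 0 (E = 0*326 = 0)
1/(E + L(R(14))) = 1/(0 + 1/(-636 - 1)) = 1/(0 + 1/(-637)) = 1/(0 - 1/637) = 1/(-1/637) = -637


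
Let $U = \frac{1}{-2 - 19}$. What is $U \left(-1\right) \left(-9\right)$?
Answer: $- \frac{3}{7} \approx -0.42857$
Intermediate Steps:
$U = - \frac{1}{21}$ ($U = \frac{1}{-21} = - \frac{1}{21} \approx -0.047619$)
$U \left(-1\right) \left(-9\right) = \left(- \frac{1}{21}\right) \left(-1\right) \left(-9\right) = \frac{1}{21} \left(-9\right) = - \frac{3}{7}$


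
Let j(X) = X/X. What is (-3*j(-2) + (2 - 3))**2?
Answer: 16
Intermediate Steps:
j(X) = 1
(-3*j(-2) + (2 - 3))**2 = (-3*1 + (2 - 3))**2 = (-3 - 1)**2 = (-4)**2 = 16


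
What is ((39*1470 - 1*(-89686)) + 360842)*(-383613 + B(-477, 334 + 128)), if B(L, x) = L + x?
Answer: -194828548824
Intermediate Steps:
((39*1470 - 1*(-89686)) + 360842)*(-383613 + B(-477, 334 + 128)) = ((39*1470 - 1*(-89686)) + 360842)*(-383613 + (-477 + (334 + 128))) = ((57330 + 89686) + 360842)*(-383613 + (-477 + 462)) = (147016 + 360842)*(-383613 - 15) = 507858*(-383628) = -194828548824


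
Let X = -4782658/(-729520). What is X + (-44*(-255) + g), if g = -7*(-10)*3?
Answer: 4171598129/364760 ≈ 11437.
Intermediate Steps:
X = 2391329/364760 (X = -4782658*(-1/729520) = 2391329/364760 ≈ 6.5559)
g = 210 (g = 70*3 = 210)
X + (-44*(-255) + g) = 2391329/364760 + (-44*(-255) + 210) = 2391329/364760 + (11220 + 210) = 2391329/364760 + 11430 = 4171598129/364760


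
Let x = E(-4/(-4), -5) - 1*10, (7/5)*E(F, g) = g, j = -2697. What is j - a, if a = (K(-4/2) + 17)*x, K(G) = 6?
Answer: -16694/7 ≈ -2384.9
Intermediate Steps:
E(F, g) = 5*g/7
x = -95/7 (x = (5/7)*(-5) - 1*10 = -25/7 - 10 = -95/7 ≈ -13.571)
a = -2185/7 (a = (6 + 17)*(-95/7) = 23*(-95/7) = -2185/7 ≈ -312.14)
j - a = -2697 - 1*(-2185/7) = -2697 + 2185/7 = -16694/7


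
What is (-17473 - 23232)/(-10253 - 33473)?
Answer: 40705/43726 ≈ 0.93091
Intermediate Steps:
(-17473 - 23232)/(-10253 - 33473) = -40705/(-43726) = -40705*(-1/43726) = 40705/43726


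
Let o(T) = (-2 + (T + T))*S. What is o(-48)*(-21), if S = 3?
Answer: 6174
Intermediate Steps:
o(T) = -6 + 6*T (o(T) = (-2 + (T + T))*3 = (-2 + 2*T)*3 = -6 + 6*T)
o(-48)*(-21) = (-6 + 6*(-48))*(-21) = (-6 - 288)*(-21) = -294*(-21) = 6174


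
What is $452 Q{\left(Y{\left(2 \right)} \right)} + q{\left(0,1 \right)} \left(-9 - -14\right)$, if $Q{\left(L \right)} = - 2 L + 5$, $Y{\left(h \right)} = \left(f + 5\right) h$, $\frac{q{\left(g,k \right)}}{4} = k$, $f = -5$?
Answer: $2280$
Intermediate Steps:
$q{\left(g,k \right)} = 4 k$
$Y{\left(h \right)} = 0$ ($Y{\left(h \right)} = \left(-5 + 5\right) h = 0 h = 0$)
$Q{\left(L \right)} = 5 - 2 L$
$452 Q{\left(Y{\left(2 \right)} \right)} + q{\left(0,1 \right)} \left(-9 - -14\right) = 452 \left(5 - 0\right) + 4 \cdot 1 \left(-9 - -14\right) = 452 \left(5 + 0\right) + 4 \left(-9 + 14\right) = 452 \cdot 5 + 4 \cdot 5 = 2260 + 20 = 2280$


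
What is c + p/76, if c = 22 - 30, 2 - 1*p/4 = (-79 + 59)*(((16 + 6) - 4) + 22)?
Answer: 650/19 ≈ 34.211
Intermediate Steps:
p = 3208 (p = 8 - 4*(-79 + 59)*(((16 + 6) - 4) + 22) = 8 - (-80)*((22 - 4) + 22) = 8 - (-80)*(18 + 22) = 8 - (-80)*40 = 8 - 4*(-800) = 8 + 3200 = 3208)
c = -8
c + p/76 = -8 + 3208/76 = -8 + (1/76)*3208 = -8 + 802/19 = 650/19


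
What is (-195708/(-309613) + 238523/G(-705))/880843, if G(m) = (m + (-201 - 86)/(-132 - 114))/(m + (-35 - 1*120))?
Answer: 381065905925724/1151698433994257 ≈ 0.33087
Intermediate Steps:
G(m) = (7/6 + m)/(-155 + m) (G(m) = (m - 287/(-246))/(m + (-35 - 120)) = (m - 287*(-1/246))/(m - 155) = (m + 7/6)/(-155 + m) = (7/6 + m)/(-155 + m))
(-195708/(-309613) + 238523/G(-705))/880843 = (-195708/(-309613) + 238523/(((7/6 - 705)/(-155 - 705))))/880843 = (-195708*(-1/309613) + 238523/((-4223/6/(-860))))*(1/880843) = (195708/309613 + 238523/((-1/860*(-4223/6))))*(1/880843) = (195708/309613 + 238523/(4223/5160))*(1/880843) = (195708/309613 + 238523*(5160/4223))*(1/880843) = (195708/309613 + 1230778680/4223)*(1/880843) = (381065905925724/1307495699)*(1/880843) = 381065905925724/1151698433994257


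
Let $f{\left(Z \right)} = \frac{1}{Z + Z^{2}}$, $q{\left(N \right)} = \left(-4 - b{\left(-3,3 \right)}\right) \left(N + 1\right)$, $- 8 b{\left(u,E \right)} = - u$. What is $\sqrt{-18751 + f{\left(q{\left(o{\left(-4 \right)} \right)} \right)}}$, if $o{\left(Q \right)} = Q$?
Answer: $\frac{i \sqrt{1280884500015}}{8265} \approx 136.93 i$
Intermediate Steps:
$b{\left(u,E \right)} = \frac{u}{8}$ ($b{\left(u,E \right)} = - \frac{\left(-1\right) u}{8} = \frac{u}{8}$)
$q{\left(N \right)} = - \frac{29}{8} - \frac{29 N}{8}$ ($q{\left(N \right)} = \left(-4 - \frac{1}{8} \left(-3\right)\right) \left(N + 1\right) = \left(-4 - - \frac{3}{8}\right) \left(1 + N\right) = \left(-4 + \frac{3}{8}\right) \left(1 + N\right) = - \frac{29 \left(1 + N\right)}{8} = - \frac{29}{8} - \frac{29 N}{8}$)
$\sqrt{-18751 + f{\left(q{\left(o{\left(-4 \right)} \right)} \right)}} = \sqrt{-18751 + \frac{1}{\left(- \frac{29}{8} - - \frac{29}{2}\right) \left(1 - - \frac{87}{8}\right)}} = \sqrt{-18751 + \frac{1}{\left(- \frac{29}{8} + \frac{29}{2}\right) \left(1 + \left(- \frac{29}{8} + \frac{29}{2}\right)\right)}} = \sqrt{-18751 + \frac{1}{\frac{87}{8} \left(1 + \frac{87}{8}\right)}} = \sqrt{-18751 + \frac{8}{87 \cdot \frac{95}{8}}} = \sqrt{-18751 + \frac{8}{87} \cdot \frac{8}{95}} = \sqrt{-18751 + \frac{64}{8265}} = \sqrt{- \frac{154976951}{8265}} = \frac{i \sqrt{1280884500015}}{8265}$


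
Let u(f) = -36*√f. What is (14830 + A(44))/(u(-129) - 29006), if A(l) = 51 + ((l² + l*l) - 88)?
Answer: -54139699/84151522 + 33597*I*√129/42075761 ≈ -0.64336 + 0.0090691*I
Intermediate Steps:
A(l) = -37 + 2*l² (A(l) = 51 + ((l² + l²) - 88) = 51 + (2*l² - 88) = 51 + (-88 + 2*l²) = -37 + 2*l²)
(14830 + A(44))/(u(-129) - 29006) = (14830 + (-37 + 2*44²))/(-36*I*√129 - 29006) = (14830 + (-37 + 2*1936))/(-36*I*√129 - 29006) = (14830 + (-37 + 3872))/(-36*I*√129 - 29006) = (14830 + 3835)/(-29006 - 36*I*√129) = 18665/(-29006 - 36*I*√129)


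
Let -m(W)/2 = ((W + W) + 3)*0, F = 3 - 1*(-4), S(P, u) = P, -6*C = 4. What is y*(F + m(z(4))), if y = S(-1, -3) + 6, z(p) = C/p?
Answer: 35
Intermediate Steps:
C = -⅔ (C = -⅙*4 = -⅔ ≈ -0.66667)
z(p) = -2/(3*p)
y = 5 (y = -1 + 6 = 5)
F = 7 (F = 3 + 4 = 7)
m(W) = 0 (m(W) = -2*((W + W) + 3)*0 = -2*(2*W + 3)*0 = -2*(3 + 2*W)*0 = -2*0 = 0)
y*(F + m(z(4))) = 5*(7 + 0) = 5*7 = 35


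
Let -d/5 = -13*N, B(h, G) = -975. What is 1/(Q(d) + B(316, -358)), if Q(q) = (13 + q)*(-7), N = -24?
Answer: 1/9854 ≈ 0.00010148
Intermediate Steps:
d = -1560 (d = -(-65)*(-24) = -5*312 = -1560)
Q(q) = -91 - 7*q
1/(Q(d) + B(316, -358)) = 1/((-91 - 7*(-1560)) - 975) = 1/((-91 + 10920) - 975) = 1/(10829 - 975) = 1/9854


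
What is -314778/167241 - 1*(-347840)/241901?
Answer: -5990667846/13485255047 ≈ -0.44424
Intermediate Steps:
-314778/167241 - 1*(-347840)/241901 = -314778*1/167241 + 347840*(1/241901) = -104926/55747 + 347840/241901 = -5990667846/13485255047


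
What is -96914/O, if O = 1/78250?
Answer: -7583520500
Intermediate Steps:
O = 1/78250 ≈ 1.2780e-5
-96914/O = -96914/1/78250 = -96914*78250 = -7583520500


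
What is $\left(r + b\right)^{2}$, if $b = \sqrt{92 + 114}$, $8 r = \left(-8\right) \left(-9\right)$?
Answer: $\left(9 + \sqrt{206}\right)^{2} \approx 545.35$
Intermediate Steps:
$r = 9$ ($r = \frac{\left(-8\right) \left(-9\right)}{8} = \frac{1}{8} \cdot 72 = 9$)
$b = \sqrt{206} \approx 14.353$
$\left(r + b\right)^{2} = \left(9 + \sqrt{206}\right)^{2}$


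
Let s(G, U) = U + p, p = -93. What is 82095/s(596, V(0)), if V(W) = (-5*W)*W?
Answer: -27365/31 ≈ -882.74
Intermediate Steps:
V(W) = -5*W²
s(G, U) = -93 + U (s(G, U) = U - 93 = -93 + U)
82095/s(596, V(0)) = 82095/(-93 - 5*0²) = 82095/(-93 - 5*0) = 82095/(-93 + 0) = 82095/(-93) = 82095*(-1/93) = -27365/31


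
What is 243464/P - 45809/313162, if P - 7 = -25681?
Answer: -38709886717/4020060594 ≈ -9.6292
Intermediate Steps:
P = -25674 (P = 7 - 25681 = -25674)
243464/P - 45809/313162 = 243464/(-25674) - 45809/313162 = 243464*(-1/25674) - 45809*1/313162 = -121732/12837 - 45809/313162 = -38709886717/4020060594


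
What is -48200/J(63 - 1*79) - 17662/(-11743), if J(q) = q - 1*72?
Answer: 70945857/129173 ≈ 549.23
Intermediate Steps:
J(q) = -72 + q (J(q) = q - 72 = -72 + q)
-48200/J(63 - 1*79) - 17662/(-11743) = -48200/(-72 + (63 - 1*79)) - 17662/(-11743) = -48200/(-72 + (63 - 79)) - 17662*(-1/11743) = -48200/(-72 - 16) + 17662/11743 = -48200/(-88) + 17662/11743 = -48200*(-1/88) + 17662/11743 = 6025/11 + 17662/11743 = 70945857/129173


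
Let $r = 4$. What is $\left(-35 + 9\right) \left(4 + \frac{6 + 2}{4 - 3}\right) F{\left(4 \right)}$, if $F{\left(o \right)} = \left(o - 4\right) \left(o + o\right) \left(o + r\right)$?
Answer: $0$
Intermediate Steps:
$F{\left(o \right)} = 2 o \left(-4 + o\right) \left(4 + o\right)$ ($F{\left(o \right)} = \left(o - 4\right) \left(o + o\right) \left(o + 4\right) = \left(-4 + o\right) 2 o \left(4 + o\right) = 2 o \left(-4 + o\right) \left(4 + o\right)$)
$\left(-35 + 9\right) \left(4 + \frac{6 + 2}{4 - 3}\right) F{\left(4 \right)} = \left(-35 + 9\right) \left(4 + \frac{6 + 2}{4 - 3}\right) 2 \cdot 4 \left(-16 + 4^{2}\right) = - 26 \left(4 + \frac{8}{1}\right) 2 \cdot 4 \left(-16 + 16\right) = - 26 \left(4 + 8 \cdot 1\right) 2 \cdot 4 \cdot 0 = - 26 \left(4 + 8\right) 0 = - 26 \cdot 12 \cdot 0 = \left(-26\right) 0 = 0$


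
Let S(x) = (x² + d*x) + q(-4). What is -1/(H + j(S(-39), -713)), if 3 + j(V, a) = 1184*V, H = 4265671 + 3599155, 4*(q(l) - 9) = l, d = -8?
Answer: -1/10044567 ≈ -9.9556e-8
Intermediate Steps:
q(l) = 9 + l/4
H = 7864826
S(x) = 8 + x² - 8*x (S(x) = (x² - 8*x) + (9 + (¼)*(-4)) = (x² - 8*x) + (9 - 1) = (x² - 8*x) + 8 = 8 + x² - 8*x)
j(V, a) = -3 + 1184*V
-1/(H + j(S(-39), -713)) = -1/(7864826 + (-3 + 1184*(8 + (-39)² - 8*(-39)))) = -1/(7864826 + (-3 + 1184*(8 + 1521 + 312))) = -1/(7864826 + (-3 + 1184*1841)) = -1/(7864826 + (-3 + 2179744)) = -1/(7864826 + 2179741) = -1/10044567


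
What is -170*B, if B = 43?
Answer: -7310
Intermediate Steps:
-170*B = -170*43 = -7310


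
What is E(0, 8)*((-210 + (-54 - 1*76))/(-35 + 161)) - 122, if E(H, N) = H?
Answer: -122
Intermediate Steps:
E(0, 8)*((-210 + (-54 - 1*76))/(-35 + 161)) - 122 = 0*((-210 + (-54 - 1*76))/(-35 + 161)) - 122 = 0*((-210 + (-54 - 76))/126) - 122 = 0*((-210 - 130)*(1/126)) - 122 = 0*(-340*1/126) - 122 = 0*(-170/63) - 122 = 0 - 122 = -122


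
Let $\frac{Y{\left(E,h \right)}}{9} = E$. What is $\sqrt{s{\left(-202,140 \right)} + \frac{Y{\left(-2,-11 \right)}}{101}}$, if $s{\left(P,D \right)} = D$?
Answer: $\frac{\sqrt{1426322}}{101} \approx 11.825$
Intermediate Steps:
$Y{\left(E,h \right)} = 9 E$
$\sqrt{s{\left(-202,140 \right)} + \frac{Y{\left(-2,-11 \right)}}{101}} = \sqrt{140 + \frac{9 \left(-2\right)}{101}} = \sqrt{140 - \frac{18}{101}} = \sqrt{\frac{14122}{101}} = \frac{\sqrt{1426322}}{101}$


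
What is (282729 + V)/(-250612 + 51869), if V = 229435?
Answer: -22268/8641 ≈ -2.5770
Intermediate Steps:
(282729 + V)/(-250612 + 51869) = (282729 + 229435)/(-250612 + 51869) = 512164/(-198743) = 512164*(-1/198743) = -22268/8641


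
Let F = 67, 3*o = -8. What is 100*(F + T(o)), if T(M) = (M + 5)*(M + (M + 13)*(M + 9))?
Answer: 576400/27 ≈ 21348.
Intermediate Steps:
o = -8/3 (o = (⅓)*(-8) = -8/3 ≈ -2.6667)
T(M) = (5 + M)*(M + (9 + M)*(13 + M)) (T(M) = (5 + M)*(M + (13 + M)*(9 + M)) = (5 + M)*(M + (9 + M)*(13 + M)))
100*(F + T(o)) = 100*(67 + (585 + (-8/3)³ + 28*(-8/3)² + 232*(-8/3))) = 100*(67 + (585 - 512/27 + 28*(64/9) - 1856/3)) = 100*(67 + (585 - 512/27 + 1792/9 - 1856/3)) = 100*(67 + 3955/27) = 100*(5764/27) = 576400/27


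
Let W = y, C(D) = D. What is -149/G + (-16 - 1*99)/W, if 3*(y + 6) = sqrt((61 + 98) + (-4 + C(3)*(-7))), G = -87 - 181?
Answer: 169259/5092 + 69*sqrt(134)/38 ≈ 54.259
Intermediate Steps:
G = -268
y = -6 + sqrt(134)/3 (y = -6 + sqrt((61 + 98) + (-4 + 3*(-7)))/3 = -6 + sqrt(159 + (-4 - 21))/3 = -6 + sqrt(159 - 25)/3 = -6 + sqrt(134)/3 ≈ -2.1414)
W = -6 + sqrt(134)/3 ≈ -2.1414
-149/G + (-16 - 1*99)/W = -149/(-268) + (-16 - 1*99)/(-6 + sqrt(134)/3) = -149*(-1/268) + (-16 - 99)/(-6 + sqrt(134)/3) = 149/268 - 115/(-6 + sqrt(134)/3)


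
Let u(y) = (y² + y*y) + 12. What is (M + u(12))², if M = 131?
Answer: 185761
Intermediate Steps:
u(y) = 12 + 2*y² (u(y) = (y² + y²) + 12 = 2*y² + 12 = 12 + 2*y²)
(M + u(12))² = (131 + (12 + 2*12²))² = (131 + (12 + 2*144))² = (131 + (12 + 288))² = (131 + 300)² = 431² = 185761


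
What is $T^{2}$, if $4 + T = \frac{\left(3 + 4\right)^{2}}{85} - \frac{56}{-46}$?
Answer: $\frac{18601969}{3822025} \approx 4.867$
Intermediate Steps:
$T = - \frac{4313}{1955}$ ($T = -4 + \left(\frac{\left(3 + 4\right)^{2}}{85} - \frac{56}{-46}\right) = -4 + \left(7^{2} \cdot \frac{1}{85} - - \frac{28}{23}\right) = -4 + \left(49 \cdot \frac{1}{85} + \frac{28}{23}\right) = -4 + \left(\frac{49}{85} + \frac{28}{23}\right) = -4 + \frac{3507}{1955} = - \frac{4313}{1955} \approx -2.2061$)
$T^{2} = \left(- \frac{4313}{1955}\right)^{2} = \frac{18601969}{3822025}$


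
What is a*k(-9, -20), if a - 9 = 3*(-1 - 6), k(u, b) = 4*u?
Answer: 432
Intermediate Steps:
a = -12 (a = 9 + 3*(-1 - 6) = 9 + 3*(-7) = 9 - 21 = -12)
a*k(-9, -20) = -48*(-9) = -12*(-36) = 432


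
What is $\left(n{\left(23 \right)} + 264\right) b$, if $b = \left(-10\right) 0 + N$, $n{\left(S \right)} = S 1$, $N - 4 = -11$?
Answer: $-2009$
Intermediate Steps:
$N = -7$ ($N = 4 - 11 = -7$)
$n{\left(S \right)} = S$
$b = -7$ ($b = \left(-10\right) 0 - 7 = 0 - 7 = -7$)
$\left(n{\left(23 \right)} + 264\right) b = \left(23 + 264\right) \left(-7\right) = 287 \left(-7\right) = -2009$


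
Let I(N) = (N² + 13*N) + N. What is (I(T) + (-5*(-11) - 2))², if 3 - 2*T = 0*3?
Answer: 93025/16 ≈ 5814.1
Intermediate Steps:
T = 3/2 (T = 3/2 - 0*3 = 3/2 - ½*0 = 3/2 + 0 = 3/2 ≈ 1.5000)
I(N) = N² + 14*N
(I(T) + (-5*(-11) - 2))² = (3*(14 + 3/2)/2 + (-5*(-11) - 2))² = ((3/2)*(31/2) + (55 - 2))² = (93/4 + 53)² = (305/4)² = 93025/16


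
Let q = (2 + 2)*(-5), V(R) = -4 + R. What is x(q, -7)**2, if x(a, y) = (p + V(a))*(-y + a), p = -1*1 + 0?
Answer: 105625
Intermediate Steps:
p = -1 (p = -1 + 0 = -1)
q = -20 (q = 4*(-5) = -20)
x(a, y) = (-5 + a)*(a - y) (x(a, y) = (-1 + (-4 + a))*(-y + a) = (-5 + a)*(a - y))
x(q, -7)**2 = (-7 - 1*(-20) - 20*(-4 - 20) - 1*(-7)*(-4 - 20))**2 = (-7 + 20 - 20*(-24) - 1*(-7)*(-24))**2 = (-7 + 20 + 480 - 168)**2 = 325**2 = 105625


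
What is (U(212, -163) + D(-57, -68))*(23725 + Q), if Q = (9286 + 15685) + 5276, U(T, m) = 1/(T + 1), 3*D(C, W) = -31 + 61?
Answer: 115014332/213 ≈ 5.3997e+5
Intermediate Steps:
D(C, W) = 10 (D(C, W) = (-31 + 61)/3 = (1/3)*30 = 10)
U(T, m) = 1/(1 + T)
Q = 30247 (Q = 24971 + 5276 = 30247)
(U(212, -163) + D(-57, -68))*(23725 + Q) = (1/(1 + 212) + 10)*(23725 + 30247) = (1/213 + 10)*53972 = (2131/213)*53972 = 115014332/213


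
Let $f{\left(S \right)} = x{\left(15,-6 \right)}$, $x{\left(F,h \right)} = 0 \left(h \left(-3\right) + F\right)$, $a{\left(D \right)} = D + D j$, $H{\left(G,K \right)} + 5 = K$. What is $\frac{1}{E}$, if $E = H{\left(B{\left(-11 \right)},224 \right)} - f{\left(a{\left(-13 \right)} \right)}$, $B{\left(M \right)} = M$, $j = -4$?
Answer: $\frac{1}{219} \approx 0.0045662$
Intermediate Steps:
$H{\left(G,K \right)} = -5 + K$
$a{\left(D \right)} = - 3 D$ ($a{\left(D \right)} = D + D \left(-4\right) = D - 4 D = - 3 D$)
$x{\left(F,h \right)} = 0$ ($x{\left(F,h \right)} = 0 \left(- 3 h + F\right) = 0 \left(F - 3 h\right) = 0$)
$f{\left(S \right)} = 0$
$E = 219$ ($E = \left(-5 + 224\right) - 0 = 219 + 0 = 219$)
$\frac{1}{E} = \frac{1}{219}$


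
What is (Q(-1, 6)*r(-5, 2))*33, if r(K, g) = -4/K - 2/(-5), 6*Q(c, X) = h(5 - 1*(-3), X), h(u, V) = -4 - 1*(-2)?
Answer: -66/5 ≈ -13.200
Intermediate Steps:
h(u, V) = -2 (h(u, V) = -4 + 2 = -2)
Q(c, X) = -⅓ (Q(c, X) = (⅙)*(-2) = -⅓)
r(K, g) = ⅖ - 4/K (r(K, g) = -4/K - 2*(-⅕) = -4/K + ⅖ = ⅖ - 4/K)
(Q(-1, 6)*r(-5, 2))*33 = -(⅖ - 4/(-5))/3*33 = -(⅖ - 4*(-⅕))/3*33 = -(⅖ + ⅘)/3*33 = -⅓*6/5*33 = -⅖*33 = -66/5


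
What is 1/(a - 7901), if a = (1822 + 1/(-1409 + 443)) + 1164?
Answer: -966/4747891 ≈ -0.00020346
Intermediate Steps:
a = 2884475/966 (a = (1822 + 1/(-966)) + 1164 = (1822 - 1/966) + 1164 = 1760051/966 + 1164 = 2884475/966 ≈ 2986.0)
1/(a - 7901) = 1/(2884475/966 - 7901) = 1/(-4747891/966) = -966/4747891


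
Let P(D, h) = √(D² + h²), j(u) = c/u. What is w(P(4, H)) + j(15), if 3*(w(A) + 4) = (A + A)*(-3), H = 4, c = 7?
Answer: -53/15 - 8*√2 ≈ -14.847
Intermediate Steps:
j(u) = 7/u
w(A) = -4 - 2*A (w(A) = -4 + ((A + A)*(-3))/3 = -4 + ((2*A)*(-3))/3 = -4 + (-6*A)/3 = -4 - 2*A)
w(P(4, H)) + j(15) = (-4 - 2*√(4² + 4²)) + 7/15 = (-4 - 2*√(16 + 16)) + 7*(1/15) = (-4 - 8*√2) + 7/15 = -53/15 - 8*√2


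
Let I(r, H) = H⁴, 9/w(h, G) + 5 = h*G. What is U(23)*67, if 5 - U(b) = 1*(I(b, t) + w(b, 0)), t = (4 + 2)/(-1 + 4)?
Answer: -3082/5 ≈ -616.40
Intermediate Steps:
t = 2 (t = 6/3 = 6*(⅓) = 2)
w(h, G) = 9/(-5 + G*h) (w(h, G) = 9/(-5 + h*G) = 9/(-5 + G*h))
U(b) = -46/5 (U(b) = 5 - (2⁴ + 9/(-5 + 0*b)) = 5 - (16 + 9/(-5 + 0)) = 5 - (16 + 9/(-5)) = 5 - (16 + 9*(-⅕)) = 5 - (16 - 9/5) = 5 - 71/5 = -46/5)
U(23)*67 = -46/5*67 = -3082/5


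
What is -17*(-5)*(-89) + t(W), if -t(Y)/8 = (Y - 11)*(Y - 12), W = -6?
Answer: -10013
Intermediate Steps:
t(Y) = -8*(-12 + Y)*(-11 + Y) (t(Y) = -8*(Y - 11)*(Y - 12) = -8*(-11 + Y)*(-12 + Y) = -8*(-12 + Y)*(-11 + Y))
-17*(-5)*(-89) + t(W) = -17*(-5)*(-89) + (-1056 - 8*(-6)² + 184*(-6)) = 85*(-89) + (-1056 - 8*36 - 1104) = -7565 + (-1056 - 288 - 1104) = -7565 - 2448 = -10013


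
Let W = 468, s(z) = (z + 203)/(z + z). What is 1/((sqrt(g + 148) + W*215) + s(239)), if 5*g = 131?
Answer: 2210603015/222432915656278 - 57121*sqrt(4355)/2891627903531614 ≈ 9.9370e-6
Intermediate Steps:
g = 131/5 (g = (1/5)*131 = 131/5 ≈ 26.200)
s(z) = (203 + z)/(2*z) (s(z) = (203 + z)/((2*z)) = (203 + z)*(1/(2*z)) = (203 + z)/(2*z))
1/((sqrt(g + 148) + W*215) + s(239)) = 1/((sqrt(131/5 + 148) + 468*215) + (1/2)*(203 + 239)/239) = 1/((sqrt(871/5) + 100620) + (1/2)*(1/239)*442) = 1/((sqrt(4355)/5 + 100620) + 221/239) = 1/((100620 + sqrt(4355)/5) + 221/239) = 1/(24048401/239 + sqrt(4355)/5)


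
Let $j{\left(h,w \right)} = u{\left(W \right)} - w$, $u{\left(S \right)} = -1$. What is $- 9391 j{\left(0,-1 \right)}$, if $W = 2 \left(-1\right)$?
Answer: $0$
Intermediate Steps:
$W = -2$
$j{\left(h,w \right)} = -1 - w$
$- 9391 j{\left(0,-1 \right)} = - 9391 \left(-1 - -1\right) = - 9391 \left(-1 + 1\right) = \left(-9391\right) 0 = 0$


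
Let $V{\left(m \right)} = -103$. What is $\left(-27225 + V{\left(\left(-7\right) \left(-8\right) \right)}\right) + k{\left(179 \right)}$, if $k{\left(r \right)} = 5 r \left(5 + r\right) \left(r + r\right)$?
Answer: $58928112$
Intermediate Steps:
$k{\left(r \right)} = 10 r^{2} \left(5 + r\right)$ ($k{\left(r \right)} = 5 r \left(5 + r\right) 2 r = 5 r 2 r \left(5 + r\right) = 10 r^{2} \left(5 + r\right)$)
$\left(-27225 + V{\left(\left(-7\right) \left(-8\right) \right)}\right) + k{\left(179 \right)} = \left(-27225 - 103\right) + 10 \cdot 179^{2} \left(5 + 179\right) = -27328 + 10 \cdot 32041 \cdot 184 = -27328 + 58955440 = 58928112$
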